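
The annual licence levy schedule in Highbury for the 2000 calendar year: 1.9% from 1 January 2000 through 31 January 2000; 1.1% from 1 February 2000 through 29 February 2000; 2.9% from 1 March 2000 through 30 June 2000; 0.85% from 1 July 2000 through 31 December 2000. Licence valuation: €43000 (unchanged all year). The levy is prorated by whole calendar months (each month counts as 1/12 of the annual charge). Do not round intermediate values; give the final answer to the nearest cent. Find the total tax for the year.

€705.92

1 January – 31 January 2000: 1 month at 1.9% → €43000 × 1.9% × 1/12 = €68.0833
1 February – 29 February 2000: 1 month at 1.1% → €43000 × 1.1% × 1/12 = €39.4167
1 March – 30 June 2000: 4 months at 2.9% → €43000 × 2.9% × 4/12 = €415.6667
1 July – 31 December 2000: 6 months at 0.85% → €43000 × 0.85% × 6/12 = €182.7500
Total = €705.9167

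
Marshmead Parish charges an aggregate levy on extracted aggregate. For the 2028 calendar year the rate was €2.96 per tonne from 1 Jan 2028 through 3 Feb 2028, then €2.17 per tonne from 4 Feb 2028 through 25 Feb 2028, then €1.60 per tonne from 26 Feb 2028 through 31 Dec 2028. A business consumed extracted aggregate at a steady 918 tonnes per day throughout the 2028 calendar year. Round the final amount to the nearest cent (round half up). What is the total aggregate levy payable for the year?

€591540.84

1 Jan – 3 Feb 2028: 34 days × 918 tonnes/day = 31,212 tonnes at €2.96/tonne → €92387.52
4 Feb – 25 Feb 2028: 22 days × 918 tonnes/day = 20,196 tonnes at €2.17/tonne → €43825.32
26 Feb – 31 Dec 2028: 310 days × 918 tonnes/day = 284,580 tonnes at €1.60/tonne → €455328.00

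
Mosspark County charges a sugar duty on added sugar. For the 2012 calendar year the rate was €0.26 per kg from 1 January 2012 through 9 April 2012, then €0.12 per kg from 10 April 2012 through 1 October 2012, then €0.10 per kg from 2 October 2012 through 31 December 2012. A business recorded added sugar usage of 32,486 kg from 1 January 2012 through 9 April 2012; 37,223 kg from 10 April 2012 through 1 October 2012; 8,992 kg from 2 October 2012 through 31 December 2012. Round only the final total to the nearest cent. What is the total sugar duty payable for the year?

1 January – 9 April 2012: 32,486 kg at €0.26/kg → €8446.36
10 April – 1 October 2012: 37,223 kg at €0.12/kg → €4466.76
2 October – 31 December 2012: 8,992 kg at €0.10/kg → €899.20

€13812.32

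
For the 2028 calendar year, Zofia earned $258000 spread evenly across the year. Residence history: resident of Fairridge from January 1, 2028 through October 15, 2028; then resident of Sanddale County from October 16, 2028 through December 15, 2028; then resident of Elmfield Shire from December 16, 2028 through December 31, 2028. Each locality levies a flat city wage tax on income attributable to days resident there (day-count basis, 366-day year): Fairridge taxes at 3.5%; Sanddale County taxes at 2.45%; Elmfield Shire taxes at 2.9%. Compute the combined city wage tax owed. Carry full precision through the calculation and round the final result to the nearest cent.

Fairridge, January 1 – October 15, 2028: 289 days → $258000 × 3.5% × 289/366 = $7130.2459
Sanddale County, October 16 – December 15, 2028: 61 days → $258000 × 2.45% × 61/366 = $1053.5000
Elmfield Shire, December 16 – December 31, 2028: 16 days → $258000 × 2.9% × 16/366 = $327.0820
Total = $8510.8279

$8510.83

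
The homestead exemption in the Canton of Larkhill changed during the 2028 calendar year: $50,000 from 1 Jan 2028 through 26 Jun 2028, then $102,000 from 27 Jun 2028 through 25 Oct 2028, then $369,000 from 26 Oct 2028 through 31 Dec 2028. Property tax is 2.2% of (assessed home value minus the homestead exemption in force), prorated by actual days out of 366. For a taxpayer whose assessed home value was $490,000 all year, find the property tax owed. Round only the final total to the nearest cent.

1 Jan – 26 Jun 2028: 178 days, exemption $50,000 → ($490,000 − $50,000) × 2.2% × 178/366 = $4,707.7596
27 Jun – 25 Oct 2028: 121 days, exemption $102,000 → ($490,000 − $102,000) × 2.2% × 121/366 = $2,822.0109
26 Oct – 31 Dec 2028: 67 days, exemption $369,000 → ($490,000 − $369,000) × 2.2% × 67/366 = $487.3060
Total = $8,017.0765

$8,017.08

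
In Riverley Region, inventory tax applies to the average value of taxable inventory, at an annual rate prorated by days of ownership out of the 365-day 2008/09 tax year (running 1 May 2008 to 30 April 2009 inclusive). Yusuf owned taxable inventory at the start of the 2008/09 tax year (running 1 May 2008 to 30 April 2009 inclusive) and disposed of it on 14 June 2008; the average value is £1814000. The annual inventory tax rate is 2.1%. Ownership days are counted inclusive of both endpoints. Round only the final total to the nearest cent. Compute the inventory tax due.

Days held (1 May – 14 June 2008): 45 out of 365
Tax = £1814000 × 2.1% × 45/365 = £4696.5205

£4696.52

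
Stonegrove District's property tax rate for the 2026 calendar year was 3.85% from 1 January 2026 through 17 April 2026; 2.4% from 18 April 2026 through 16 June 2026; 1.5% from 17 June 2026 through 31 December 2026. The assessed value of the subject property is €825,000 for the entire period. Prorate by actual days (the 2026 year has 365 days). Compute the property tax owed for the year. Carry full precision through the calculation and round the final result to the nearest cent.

€19,279.01

1 January – 17 April 2026: 107 days at 3.85% → €825,000 × 3.85% × 107/365 = €9,311.1986
18 April – 16 June 2026: 60 days at 2.4% → €825,000 × 2.4% × 60/365 = €3,254.7945
17 June – 31 December 2026: 198 days at 1.5% → €825,000 × 1.5% × 198/365 = €6,713.0137
Total = €19,279.0068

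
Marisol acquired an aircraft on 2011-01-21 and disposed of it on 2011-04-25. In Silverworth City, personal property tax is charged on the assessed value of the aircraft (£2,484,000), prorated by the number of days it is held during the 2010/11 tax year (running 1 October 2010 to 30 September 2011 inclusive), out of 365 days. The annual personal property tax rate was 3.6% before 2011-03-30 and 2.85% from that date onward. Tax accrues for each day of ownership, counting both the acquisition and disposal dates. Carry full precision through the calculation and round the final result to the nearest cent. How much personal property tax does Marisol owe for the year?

£21,896.63

2011-01-21 to 2011-03-29: 68 days at 3.6% → £2,484,000 × 3.6% × 68/365 = £16,659.8137
2011-03-30 to 2011-04-25: 27 days at 2.85% → £2,484,000 × 2.85% × 27/365 = £5,236.8164
Total = £21,896.6301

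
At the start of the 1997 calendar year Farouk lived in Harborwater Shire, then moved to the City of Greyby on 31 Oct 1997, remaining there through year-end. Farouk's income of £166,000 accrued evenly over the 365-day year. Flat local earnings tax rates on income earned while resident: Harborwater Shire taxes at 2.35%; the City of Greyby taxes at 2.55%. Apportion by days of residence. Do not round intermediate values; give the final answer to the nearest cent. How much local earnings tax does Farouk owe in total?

Harborwater Shire, 1 Jan – 30 Oct 1997: 303 days → £166,000 × 2.35% × 303/365 = £3,238.3644
The City of Greyby, 31 Oct – 31 Dec 1997: 62 days → £166,000 × 2.55% × 62/365 = £719.0301
Total = £3,957.3945

£3,957.39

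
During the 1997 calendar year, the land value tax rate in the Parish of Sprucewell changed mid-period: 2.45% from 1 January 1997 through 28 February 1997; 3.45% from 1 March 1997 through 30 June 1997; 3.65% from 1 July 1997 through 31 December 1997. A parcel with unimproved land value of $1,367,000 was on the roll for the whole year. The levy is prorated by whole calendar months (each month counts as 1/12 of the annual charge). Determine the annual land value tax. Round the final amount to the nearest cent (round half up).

1 January – 28 February 1997: 2 months at 2.45% → $1,367,000 × 2.45% × 2/12 = $5,581.9167
1 March – 30 June 1997: 4 months at 3.45% → $1,367,000 × 3.45% × 4/12 = $15,720.5000
1 July – 31 December 1997: 6 months at 3.65% → $1,367,000 × 3.65% × 6/12 = $24,947.7500
Total = $46,250.1667

$46,250.17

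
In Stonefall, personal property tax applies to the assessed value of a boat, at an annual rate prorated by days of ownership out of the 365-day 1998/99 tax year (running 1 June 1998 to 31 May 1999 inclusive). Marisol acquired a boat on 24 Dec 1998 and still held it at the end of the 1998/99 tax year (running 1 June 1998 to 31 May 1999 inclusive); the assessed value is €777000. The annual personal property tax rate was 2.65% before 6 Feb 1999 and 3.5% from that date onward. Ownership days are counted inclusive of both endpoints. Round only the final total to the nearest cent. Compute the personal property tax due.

24 Dec 1998 – 5 Feb 1999: 44 days at 2.65% → €777000 × 2.65% × 44/365 = €2482.1425
6 Feb – 31 May 1999: 115 days at 3.5% → €777000 × 3.5% × 115/365 = €8568.2877
Total = €11050.4301

€11050.43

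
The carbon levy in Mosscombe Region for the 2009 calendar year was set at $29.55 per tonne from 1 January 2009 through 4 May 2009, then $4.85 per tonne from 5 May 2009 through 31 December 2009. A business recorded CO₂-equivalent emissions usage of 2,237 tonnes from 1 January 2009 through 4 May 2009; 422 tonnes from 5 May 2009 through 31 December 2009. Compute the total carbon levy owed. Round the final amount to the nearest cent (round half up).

1 January – 4 May 2009: 2,237 tonnes at $29.55/tonne → $66,103.35
5 May – 31 December 2009: 422 tonnes at $4.85/tonne → $2,046.70

$68,150.05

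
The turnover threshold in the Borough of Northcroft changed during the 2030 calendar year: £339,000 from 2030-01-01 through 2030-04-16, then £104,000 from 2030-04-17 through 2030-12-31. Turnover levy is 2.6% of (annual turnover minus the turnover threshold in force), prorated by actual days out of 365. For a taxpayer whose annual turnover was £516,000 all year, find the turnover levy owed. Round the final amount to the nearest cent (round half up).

2030-01-01 to 2030-04-16: 106 days, exemption £339,000 → (£516,000 − £339,000) × 2.6% × 106/365 = £1,336.4712
2030-04-17 to 2030-12-31: 259 days, exemption £104,000 → (£516,000 − £104,000) × 2.6% × 259/365 = £7,601.1178
Total = £8,937.5890

£8,937.59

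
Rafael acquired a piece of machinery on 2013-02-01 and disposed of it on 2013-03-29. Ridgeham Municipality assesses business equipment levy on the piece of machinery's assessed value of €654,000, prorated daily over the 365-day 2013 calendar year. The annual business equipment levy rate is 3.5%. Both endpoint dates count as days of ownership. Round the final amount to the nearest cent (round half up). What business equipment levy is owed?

Days held (2013-02-01 to 2013-03-29): 57 out of 365
Tax = €654,000 × 3.5% × 57/365 = €3,574.6027

€3,574.60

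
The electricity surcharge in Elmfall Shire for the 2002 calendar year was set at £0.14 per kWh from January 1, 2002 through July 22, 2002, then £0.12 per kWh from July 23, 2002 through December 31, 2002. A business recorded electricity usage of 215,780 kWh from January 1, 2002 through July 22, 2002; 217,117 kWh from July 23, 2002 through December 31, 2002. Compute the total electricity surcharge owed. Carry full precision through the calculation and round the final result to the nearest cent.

£56,263.24

January 1 – July 22, 2002: 215,780 kWh at £0.14/kWh → £30,209.20
July 23 – December 31, 2002: 217,117 kWh at £0.12/kWh → £26,054.04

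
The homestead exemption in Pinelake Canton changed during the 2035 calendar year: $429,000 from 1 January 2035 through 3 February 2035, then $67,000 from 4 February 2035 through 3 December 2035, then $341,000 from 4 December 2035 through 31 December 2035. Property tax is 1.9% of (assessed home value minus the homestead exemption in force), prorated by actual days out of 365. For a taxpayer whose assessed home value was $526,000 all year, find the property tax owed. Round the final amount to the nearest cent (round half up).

$7,680.95

1 January – 3 February 2035: 34 days, exemption $429,000 → ($526,000 − $429,000) × 1.9% × 34/365 = $171.6767
4 February – 3 December 2035: 303 days, exemption $67,000 → ($526,000 − $67,000) × 1.9% × 303/365 = $7,239.6247
4 December – 31 December 2035: 28 days, exemption $341,000 → ($526,000 − $341,000) × 1.9% × 28/365 = $269.6438
Total = $7,680.9452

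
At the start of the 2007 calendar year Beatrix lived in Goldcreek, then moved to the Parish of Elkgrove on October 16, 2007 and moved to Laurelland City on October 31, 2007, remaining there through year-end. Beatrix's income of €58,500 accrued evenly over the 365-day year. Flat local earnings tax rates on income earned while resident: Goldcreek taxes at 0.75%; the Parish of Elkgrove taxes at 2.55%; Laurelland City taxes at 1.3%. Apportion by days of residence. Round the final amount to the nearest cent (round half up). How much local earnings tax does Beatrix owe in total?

Goldcreek, January 1 – October 15, 2007: 288 days → €58,500 × 0.75% × 288/365 = €346.1918
The Parish of Elkgrove, October 16 – October 30, 2007: 15 days → €58,500 × 2.55% × 15/365 = €61.3048
Laurelland City, October 31 – December 31, 2007: 62 days → €58,500 × 1.3% × 62/365 = €129.1808
Total = €536.6774

€536.68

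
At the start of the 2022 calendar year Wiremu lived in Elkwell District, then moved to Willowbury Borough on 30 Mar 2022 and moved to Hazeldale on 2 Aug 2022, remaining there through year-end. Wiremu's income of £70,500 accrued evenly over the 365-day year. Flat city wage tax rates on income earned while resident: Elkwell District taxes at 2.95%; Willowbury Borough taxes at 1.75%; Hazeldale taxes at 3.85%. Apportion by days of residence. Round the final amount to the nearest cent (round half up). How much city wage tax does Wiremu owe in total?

£2,054.25

Elkwell District, 1 Jan – 29 Mar 2022: 88 days → £70,500 × 2.95% × 88/365 = £501.4192
Willowbury Borough, 30 Mar – 1 Aug 2022: 125 days → £70,500 × 1.75% × 125/365 = £422.5171
Hazeldale, 2 Aug – 31 Dec 2022: 152 days → £70,500 × 3.85% × 152/365 = £1,130.3178
Total = £2,054.2541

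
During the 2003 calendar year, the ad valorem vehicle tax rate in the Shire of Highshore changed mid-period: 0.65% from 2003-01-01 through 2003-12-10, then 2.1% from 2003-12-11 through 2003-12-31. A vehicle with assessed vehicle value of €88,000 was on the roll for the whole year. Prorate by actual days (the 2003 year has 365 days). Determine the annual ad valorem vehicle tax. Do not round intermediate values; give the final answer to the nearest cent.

€645.41

2003-01-01 to 2003-12-10: 344 days at 0.65% → €88,000 × 0.65% × 344/365 = €539.0904
2003-12-11 to 2003-12-31: 21 days at 2.1% → €88,000 × 2.1% × 21/365 = €106.3233
Total = €645.4137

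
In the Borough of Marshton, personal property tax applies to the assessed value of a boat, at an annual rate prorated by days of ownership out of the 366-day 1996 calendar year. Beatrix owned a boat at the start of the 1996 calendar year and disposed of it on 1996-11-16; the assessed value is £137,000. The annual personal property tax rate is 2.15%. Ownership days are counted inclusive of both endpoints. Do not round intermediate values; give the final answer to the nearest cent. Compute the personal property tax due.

Days held (1996-01-01 to 1996-11-16): 321 out of 366
Tax = £137,000 × 2.15% × 321/366 = £2,583.3484

£2,583.35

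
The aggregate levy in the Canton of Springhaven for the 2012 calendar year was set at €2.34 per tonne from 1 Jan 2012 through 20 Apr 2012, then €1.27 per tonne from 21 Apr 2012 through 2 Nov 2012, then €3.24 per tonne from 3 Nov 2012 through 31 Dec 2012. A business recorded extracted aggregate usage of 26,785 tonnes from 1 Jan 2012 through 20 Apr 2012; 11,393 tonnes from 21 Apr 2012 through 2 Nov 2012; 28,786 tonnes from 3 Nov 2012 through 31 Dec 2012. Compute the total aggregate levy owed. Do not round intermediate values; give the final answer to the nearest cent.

1 Jan – 20 Apr 2012: 26,785 tonnes at €2.34/tonne → €62676.90
21 Apr – 2 Nov 2012: 11,393 tonnes at €1.27/tonne → €14469.11
3 Nov – 31 Dec 2012: 28,786 tonnes at €3.24/tonne → €93266.64

€170412.65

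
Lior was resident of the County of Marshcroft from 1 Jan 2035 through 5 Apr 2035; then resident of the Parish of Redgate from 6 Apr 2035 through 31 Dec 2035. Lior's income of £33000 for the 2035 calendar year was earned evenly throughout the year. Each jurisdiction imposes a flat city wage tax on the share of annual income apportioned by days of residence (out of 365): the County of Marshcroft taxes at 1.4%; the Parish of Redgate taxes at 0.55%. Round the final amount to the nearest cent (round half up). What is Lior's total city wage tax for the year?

£254.51

The County of Marshcroft, 1 Jan – 5 Apr 2035: 95 days → £33000 × 1.4% × 95/365 = £120.2466
The Parish of Redgate, 6 Apr – 31 Dec 2035: 270 days → £33000 × 0.55% × 270/365 = £134.2603
Total = £254.5068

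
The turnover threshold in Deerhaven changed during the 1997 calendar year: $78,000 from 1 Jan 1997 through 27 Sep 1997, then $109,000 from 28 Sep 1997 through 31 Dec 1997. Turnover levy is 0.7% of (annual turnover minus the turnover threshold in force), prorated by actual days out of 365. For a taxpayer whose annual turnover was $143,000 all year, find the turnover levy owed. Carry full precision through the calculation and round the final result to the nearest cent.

1 Jan – 27 Sep 1997: 270 days, exemption $78,000 → ($143,000 − $78,000) × 0.7% × 270/365 = $336.5753
28 Sep – 31 Dec 1997: 95 days, exemption $109,000 → ($143,000 − $109,000) × 0.7% × 95/365 = $61.9452
Total = $398.5205

$398.52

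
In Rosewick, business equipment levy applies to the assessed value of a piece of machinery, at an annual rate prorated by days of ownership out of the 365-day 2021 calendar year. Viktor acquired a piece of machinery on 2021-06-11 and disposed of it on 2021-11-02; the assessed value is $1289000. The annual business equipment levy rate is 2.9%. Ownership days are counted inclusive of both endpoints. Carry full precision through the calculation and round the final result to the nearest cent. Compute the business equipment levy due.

$14849.99

Days held (2021-06-11 to 2021-11-02): 145 out of 365
Tax = $1289000 × 2.9% × 145/365 = $14849.9863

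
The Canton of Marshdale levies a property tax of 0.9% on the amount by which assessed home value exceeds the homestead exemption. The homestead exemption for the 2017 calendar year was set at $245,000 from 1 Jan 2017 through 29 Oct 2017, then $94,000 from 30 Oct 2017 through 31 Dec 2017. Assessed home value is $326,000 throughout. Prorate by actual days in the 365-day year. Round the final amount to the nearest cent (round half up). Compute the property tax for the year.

$963.57

1 Jan – 29 Oct 2017: 302 days, exemption $245,000 → ($326,000 − $245,000) × 0.9% × 302/365 = $603.1726
30 Oct – 31 Dec 2017: 63 days, exemption $94,000 → ($326,000 − $94,000) × 0.9% × 63/365 = $360.3945
Total = $963.5671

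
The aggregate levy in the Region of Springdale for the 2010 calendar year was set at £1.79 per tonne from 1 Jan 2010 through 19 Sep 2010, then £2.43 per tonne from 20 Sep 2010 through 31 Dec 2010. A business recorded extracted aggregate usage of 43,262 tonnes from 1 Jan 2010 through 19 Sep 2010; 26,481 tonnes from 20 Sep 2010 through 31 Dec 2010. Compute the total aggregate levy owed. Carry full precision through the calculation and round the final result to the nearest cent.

£141,787.81

1 Jan – 19 Sep 2010: 43,262 tonnes at £1.79/tonne → £77,438.98
20 Sep – 31 Dec 2010: 26,481 tonnes at £2.43/tonne → £64,348.83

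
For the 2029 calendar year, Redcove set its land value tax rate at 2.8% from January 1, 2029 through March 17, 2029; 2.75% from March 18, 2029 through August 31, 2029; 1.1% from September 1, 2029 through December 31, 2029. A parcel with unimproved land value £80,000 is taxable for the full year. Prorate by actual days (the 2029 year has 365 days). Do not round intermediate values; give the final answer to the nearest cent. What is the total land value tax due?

£1,767.12

January 1 – March 17, 2029: 76 days at 2.8% → £80,000 × 2.8% × 76/365 = £466.4110
March 18 – August 31, 2029: 167 days at 2.75% → £80,000 × 2.75% × 167/365 = £1,006.5753
September 1 – December 31, 2029: 122 days at 1.1% → £80,000 × 1.1% × 122/365 = £294.1370
Total = £1,767.1233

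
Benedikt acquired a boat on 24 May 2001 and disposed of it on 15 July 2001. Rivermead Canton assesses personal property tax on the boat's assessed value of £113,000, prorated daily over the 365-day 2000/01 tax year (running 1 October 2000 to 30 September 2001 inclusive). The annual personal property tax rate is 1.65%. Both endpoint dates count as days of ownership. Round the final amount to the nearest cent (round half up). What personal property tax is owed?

Days held (24 May – 15 July 2001): 53 out of 365
Tax = £113,000 × 1.65% × 53/365 = £270.7356

£270.74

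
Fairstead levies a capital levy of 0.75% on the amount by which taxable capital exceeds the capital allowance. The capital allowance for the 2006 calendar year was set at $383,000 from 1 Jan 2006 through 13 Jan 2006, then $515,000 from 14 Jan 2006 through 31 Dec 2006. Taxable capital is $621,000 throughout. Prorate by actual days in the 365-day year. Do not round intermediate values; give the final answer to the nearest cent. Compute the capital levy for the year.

$830.26

1 Jan – 13 Jan 2006: 13 days, exemption $383,000 → ($621,000 − $383,000) × 0.75% × 13/365 = $63.5753
14 Jan – 31 Dec 2006: 352 days, exemption $515,000 → ($621,000 − $515,000) × 0.75% × 352/365 = $766.6849
Total = $830.2603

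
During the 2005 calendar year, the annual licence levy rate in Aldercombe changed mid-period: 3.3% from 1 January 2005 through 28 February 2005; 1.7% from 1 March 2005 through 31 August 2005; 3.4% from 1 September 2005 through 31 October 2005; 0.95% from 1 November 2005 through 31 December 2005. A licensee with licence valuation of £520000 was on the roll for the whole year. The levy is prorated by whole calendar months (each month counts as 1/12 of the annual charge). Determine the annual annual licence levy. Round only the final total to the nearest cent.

1 January – 28 February 2005: 2 months at 3.3% → £520000 × 3.3% × 2/12 = £2860.0000
1 March – 31 August 2005: 6 months at 1.7% → £520000 × 1.7% × 6/12 = £4420.0000
1 September – 31 October 2005: 2 months at 3.4% → £520000 × 3.4% × 2/12 = £2946.6667
1 November – 31 December 2005: 2 months at 0.95% → £520000 × 0.95% × 2/12 = £823.3333
Total = £11050.0000

£11050.00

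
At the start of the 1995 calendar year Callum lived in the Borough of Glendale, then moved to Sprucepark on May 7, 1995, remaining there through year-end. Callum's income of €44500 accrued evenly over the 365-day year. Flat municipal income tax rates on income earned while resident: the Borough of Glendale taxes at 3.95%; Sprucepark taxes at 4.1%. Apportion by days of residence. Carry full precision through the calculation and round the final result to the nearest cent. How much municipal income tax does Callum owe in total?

The Borough of Glendale, January 1 – May 6, 1995: 126 days → €44500 × 3.95% × 126/365 = €606.7849
Sprucepark, May 7 – December 31, 1995: 239 days → €44500 × 4.1% × 239/365 = €1194.6726
Total = €1801.4575

€1801.46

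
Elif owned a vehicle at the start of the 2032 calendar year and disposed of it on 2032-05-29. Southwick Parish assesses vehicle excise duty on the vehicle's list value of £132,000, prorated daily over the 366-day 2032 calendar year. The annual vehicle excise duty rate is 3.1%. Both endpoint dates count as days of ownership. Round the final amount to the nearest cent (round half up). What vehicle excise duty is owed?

Days held (2032-01-01 to 2032-05-29): 150 out of 366
Tax = £132,000 × 3.1% × 150/366 = £1,677.0492

£1,677.05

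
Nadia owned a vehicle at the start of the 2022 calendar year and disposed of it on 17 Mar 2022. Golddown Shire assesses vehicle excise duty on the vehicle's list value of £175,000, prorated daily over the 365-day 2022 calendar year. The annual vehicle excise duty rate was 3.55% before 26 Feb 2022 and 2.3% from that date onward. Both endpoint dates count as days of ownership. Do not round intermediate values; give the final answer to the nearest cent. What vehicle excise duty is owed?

1 Jan – 25 Feb 2022: 56 days at 3.55% → £175,000 × 3.55% × 56/365 = £953.1507
26 Feb – 17 Mar 2022: 20 days at 2.3% → £175,000 × 2.3% × 20/365 = £220.5479
Total = £1,173.6986

£1,173.70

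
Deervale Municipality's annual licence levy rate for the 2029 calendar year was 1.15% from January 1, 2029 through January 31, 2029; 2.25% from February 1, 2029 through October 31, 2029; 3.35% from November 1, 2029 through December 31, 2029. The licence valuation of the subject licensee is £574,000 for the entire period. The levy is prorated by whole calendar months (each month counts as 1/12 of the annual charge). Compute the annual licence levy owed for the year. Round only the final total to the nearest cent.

January 1 – January 31, 2029: 1 month at 1.15% → £574,000 × 1.15% × 1/12 = £550.0833
February 1 – October 31, 2029: 9 months at 2.25% → £574,000 × 2.25% × 9/12 = £9,686.2500
November 1 – December 31, 2029: 2 months at 3.35% → £574,000 × 3.35% × 2/12 = £3,204.8333
Total = £13,441.1667

£13,441.17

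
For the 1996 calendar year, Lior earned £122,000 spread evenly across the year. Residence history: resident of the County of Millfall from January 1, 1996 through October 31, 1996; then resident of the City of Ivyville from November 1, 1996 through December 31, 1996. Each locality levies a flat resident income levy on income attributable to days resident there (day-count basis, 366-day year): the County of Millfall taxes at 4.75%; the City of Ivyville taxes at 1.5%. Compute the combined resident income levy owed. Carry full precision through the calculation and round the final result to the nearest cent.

The County of Millfall, January 1 – October 31, 1996: 305 days → £122,000 × 4.75% × 305/366 = £4,829.1667
The City of Ivyville, November 1 – December 31, 1996: 61 days → £122,000 × 1.5% × 61/366 = £305.0000
Total = £5,134.1667

£5,134.17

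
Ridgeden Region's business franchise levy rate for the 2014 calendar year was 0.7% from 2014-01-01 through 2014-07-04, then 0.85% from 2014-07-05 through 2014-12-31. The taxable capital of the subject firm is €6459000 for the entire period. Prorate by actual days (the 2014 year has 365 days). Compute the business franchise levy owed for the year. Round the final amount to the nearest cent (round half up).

€49990.89

2014-01-01 to 2014-07-04: 185 days at 0.7% → €6459000 × 0.7% × 185/365 = €22916.1781
2014-07-05 to 2014-12-31: 180 days at 0.85% → €6459000 × 0.85% × 180/365 = €27074.7123
Total = €49990.8904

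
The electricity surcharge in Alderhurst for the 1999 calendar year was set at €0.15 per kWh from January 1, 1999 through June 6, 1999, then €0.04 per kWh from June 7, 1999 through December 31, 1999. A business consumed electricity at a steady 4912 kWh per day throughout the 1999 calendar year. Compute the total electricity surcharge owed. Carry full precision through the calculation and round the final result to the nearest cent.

January 1 – June 6, 1999: 157 days × 4912 kWh/day = 771,184 kWh at €0.15/kWh → €115,677.60
June 7 – December 31, 1999: 208 days × 4912 kWh/day = 1,021,696 kWh at €0.04/kWh → €40,867.84

€156,545.44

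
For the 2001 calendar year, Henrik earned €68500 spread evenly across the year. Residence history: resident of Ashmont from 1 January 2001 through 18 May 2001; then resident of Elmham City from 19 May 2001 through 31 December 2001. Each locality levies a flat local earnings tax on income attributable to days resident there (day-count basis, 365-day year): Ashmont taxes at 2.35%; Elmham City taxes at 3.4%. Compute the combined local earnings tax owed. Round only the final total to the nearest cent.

Ashmont, 1 January – 18 May 2001: 138 days → €68500 × 2.35% × 138/365 = €608.6178
Elmham City, 19 May – 31 December 2001: 227 days → €68500 × 3.4% × 227/365 = €1448.4466
Total = €2057.0644

€2057.06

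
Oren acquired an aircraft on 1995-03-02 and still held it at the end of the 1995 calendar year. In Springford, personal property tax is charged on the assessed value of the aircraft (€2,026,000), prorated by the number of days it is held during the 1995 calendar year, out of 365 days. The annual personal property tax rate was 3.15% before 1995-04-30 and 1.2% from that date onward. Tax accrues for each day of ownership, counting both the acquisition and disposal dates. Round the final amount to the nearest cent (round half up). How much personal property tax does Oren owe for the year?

1995-03-02 to 1995-04-29: 59 days at 3.15% → €2,026,000 × 3.15% × 59/365 = €10,315.9479
1995-04-30 to 1995-12-31: 246 days at 1.2% → €2,026,000 × 1.2% × 246/365 = €16,385.6219
Total = €26,701.5699

€26,701.57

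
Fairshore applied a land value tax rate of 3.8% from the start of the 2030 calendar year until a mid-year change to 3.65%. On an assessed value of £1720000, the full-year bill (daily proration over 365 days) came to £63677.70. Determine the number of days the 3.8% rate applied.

127 days

Let d = days at the first rate; then 365 − d days at the second rate.
£1720000 × [3.8%·d + 3.65%·(365−d)] / 365 = £63677.70
Solving gives d = 127, so the new rate took effect on 8 May 2030.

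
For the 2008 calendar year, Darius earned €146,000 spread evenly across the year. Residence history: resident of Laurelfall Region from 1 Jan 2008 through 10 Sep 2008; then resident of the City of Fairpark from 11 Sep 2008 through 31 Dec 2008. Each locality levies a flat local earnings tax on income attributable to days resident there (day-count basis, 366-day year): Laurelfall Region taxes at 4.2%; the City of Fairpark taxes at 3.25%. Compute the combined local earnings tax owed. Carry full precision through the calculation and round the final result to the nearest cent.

Laurelfall Region, 1 Jan – 10 Sep 2008: 254 days → €146,000 × 4.2% × 254/366 = €4,255.5410
The City of Fairpark, 11 Sep – 31 Dec 2008: 112 days → €146,000 × 3.25% × 112/366 = €1,452.0219
Total = €5,707.5628

€5,707.56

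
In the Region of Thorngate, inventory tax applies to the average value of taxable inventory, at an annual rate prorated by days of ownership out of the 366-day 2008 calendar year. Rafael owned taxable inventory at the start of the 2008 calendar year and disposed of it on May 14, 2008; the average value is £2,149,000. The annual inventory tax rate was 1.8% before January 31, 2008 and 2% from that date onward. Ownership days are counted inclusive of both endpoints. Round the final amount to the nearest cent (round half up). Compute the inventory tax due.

£15,500.98

January 1 – January 30, 2008: 30 days at 1.8% → £2,149,000 × 1.8% × 30/366 = £3,170.6557
January 31 – May 14, 2008: 105 days at 2% → £2,149,000 × 2% × 105/366 = £12,330.3279
Total = £15,500.9836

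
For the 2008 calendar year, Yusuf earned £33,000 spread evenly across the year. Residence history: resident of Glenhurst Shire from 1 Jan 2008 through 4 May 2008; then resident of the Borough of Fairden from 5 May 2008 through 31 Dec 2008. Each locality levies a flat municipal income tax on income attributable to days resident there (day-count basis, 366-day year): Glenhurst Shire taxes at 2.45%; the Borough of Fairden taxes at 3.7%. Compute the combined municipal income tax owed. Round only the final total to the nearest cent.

Glenhurst Shire, 1 Jan – 4 May 2008: 125 days → £33,000 × 2.45% × 125/366 = £276.1270
The Borough of Fairden, 5 May – 31 Dec 2008: 241 days → £33,000 × 3.7% × 241/366 = £803.9918
Total = £1,080.1189

£1,080.12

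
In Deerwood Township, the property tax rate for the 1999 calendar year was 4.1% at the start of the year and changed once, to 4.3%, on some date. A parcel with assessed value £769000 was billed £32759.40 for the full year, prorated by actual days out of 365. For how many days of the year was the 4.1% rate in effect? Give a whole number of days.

Let d = days at the first rate; then 365 − d days at the second rate.
£769000 × [4.1%·d + 4.3%·(365−d)] / 365 = £32759.40
Solving gives d = 73, so the new rate took effect on 15 March 1999.

73 days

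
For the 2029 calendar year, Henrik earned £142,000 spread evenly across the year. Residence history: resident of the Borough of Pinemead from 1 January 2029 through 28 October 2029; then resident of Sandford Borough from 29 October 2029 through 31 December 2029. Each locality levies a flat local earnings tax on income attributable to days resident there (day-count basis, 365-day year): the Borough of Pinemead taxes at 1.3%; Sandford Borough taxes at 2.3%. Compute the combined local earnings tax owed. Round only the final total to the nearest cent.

£2,094.99

The Borough of Pinemead, 1 January – 28 October 2029: 301 days → £142,000 × 1.3% × 301/365 = £1,522.3178
Sandford Borough, 29 October – 31 December 2029: 64 days → £142,000 × 2.3% × 64/365 = £572.6685
Total = £2,094.9863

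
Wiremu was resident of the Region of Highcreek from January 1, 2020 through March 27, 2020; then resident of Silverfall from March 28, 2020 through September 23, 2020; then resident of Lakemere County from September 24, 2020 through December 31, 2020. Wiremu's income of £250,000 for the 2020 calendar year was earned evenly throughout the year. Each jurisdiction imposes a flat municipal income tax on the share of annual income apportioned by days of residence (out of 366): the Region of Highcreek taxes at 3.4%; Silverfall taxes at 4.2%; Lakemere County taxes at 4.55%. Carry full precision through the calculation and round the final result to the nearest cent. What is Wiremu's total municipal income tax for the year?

£10,261.27

The Region of Highcreek, January 1 – March 27, 2020: 87 days → £250,000 × 3.4% × 87/366 = £2,020.4918
Silverfall, March 28 – September 23, 2020: 180 days → £250,000 × 4.2% × 180/366 = £5,163.9344
Lakemere County, September 24 – December 31, 2020: 99 days → £250,000 × 4.55% × 99/366 = £3,076.8443
Total = £10,261.2705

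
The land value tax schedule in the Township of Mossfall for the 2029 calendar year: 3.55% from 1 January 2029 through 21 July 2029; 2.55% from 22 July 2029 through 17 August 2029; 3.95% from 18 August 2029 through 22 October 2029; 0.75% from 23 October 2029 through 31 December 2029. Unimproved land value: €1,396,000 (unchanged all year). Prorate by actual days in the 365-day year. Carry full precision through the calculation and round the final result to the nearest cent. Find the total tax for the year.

1 January – 21 July 2029: 202 days at 3.55% → €1,396,000 × 3.55% × 202/365 = €27,426.6192
22 July – 17 August 2029: 27 days at 2.55% → €1,396,000 × 2.55% × 27/365 = €2,633.2767
18 August – 22 October 2029: 66 days at 3.95% → €1,396,000 × 3.95% × 66/365 = €9,970.8822
23 October – 31 December 2029: 70 days at 0.75% → €1,396,000 × 0.75% × 70/365 = €2,007.9452
Total = €42,038.7233

€42,038.72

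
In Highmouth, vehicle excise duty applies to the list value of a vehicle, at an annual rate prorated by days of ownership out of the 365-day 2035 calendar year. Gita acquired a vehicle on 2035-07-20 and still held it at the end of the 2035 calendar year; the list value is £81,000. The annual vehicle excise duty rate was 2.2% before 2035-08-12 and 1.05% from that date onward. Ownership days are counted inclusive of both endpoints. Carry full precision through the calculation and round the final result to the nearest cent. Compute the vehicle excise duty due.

2035-07-20 to 2035-08-11: 23 days at 2.2% → £81,000 × 2.2% × 23/365 = £112.2904
2035-08-12 to 2035-12-31: 142 days at 1.05% → £81,000 × 1.05% × 142/365 = £330.8795
Total = £443.1699

£443.17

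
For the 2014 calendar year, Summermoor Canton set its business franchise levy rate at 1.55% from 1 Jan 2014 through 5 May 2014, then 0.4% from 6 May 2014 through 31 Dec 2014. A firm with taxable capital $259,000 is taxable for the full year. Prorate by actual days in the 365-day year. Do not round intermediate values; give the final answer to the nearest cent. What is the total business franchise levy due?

$2,056.03

1 Jan – 5 May 2014: 125 days at 1.55% → $259,000 × 1.55% × 125/365 = $1,374.8288
6 May – 31 Dec 2014: 240 days at 0.4% → $259,000 × 0.4% × 240/365 = $681.2055
Total = $2,056.0342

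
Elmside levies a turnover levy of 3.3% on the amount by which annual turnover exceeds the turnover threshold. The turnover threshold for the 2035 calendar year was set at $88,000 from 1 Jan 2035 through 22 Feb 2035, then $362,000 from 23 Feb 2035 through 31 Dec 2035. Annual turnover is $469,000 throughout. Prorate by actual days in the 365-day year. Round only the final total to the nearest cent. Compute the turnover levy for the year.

$4,843.95

1 Jan – 22 Feb 2035: 53 days, exemption $88,000 → ($469,000 − $88,000) × 3.3% × 53/365 = $1,825.6685
23 Feb – 31 Dec 2035: 312 days, exemption $362,000 → ($469,000 − $362,000) × 3.3% × 312/365 = $3,018.2795
Total = $4,843.9479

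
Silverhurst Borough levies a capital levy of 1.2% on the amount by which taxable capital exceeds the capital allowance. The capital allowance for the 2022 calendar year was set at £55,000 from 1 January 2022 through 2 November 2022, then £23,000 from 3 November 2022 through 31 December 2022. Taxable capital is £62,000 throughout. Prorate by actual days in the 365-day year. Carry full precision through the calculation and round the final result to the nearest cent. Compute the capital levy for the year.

£146.07

1 January – 2 November 2022: 306 days, exemption £55,000 → (£62,000 − £55,000) × 1.2% × 306/365 = £70.4219
3 November – 31 December 2022: 59 days, exemption £23,000 → (£62,000 − £23,000) × 1.2% × 59/365 = £75.6493
Total = £146.0712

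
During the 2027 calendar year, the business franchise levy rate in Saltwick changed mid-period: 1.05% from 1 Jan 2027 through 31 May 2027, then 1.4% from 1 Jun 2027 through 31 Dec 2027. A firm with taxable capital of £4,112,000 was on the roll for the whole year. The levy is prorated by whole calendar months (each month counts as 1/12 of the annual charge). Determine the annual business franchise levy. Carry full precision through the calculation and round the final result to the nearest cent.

£51,571.33

1 Jan – 31 May 2027: 5 months at 1.05% → £4,112,000 × 1.05% × 5/12 = £17,990.0000
1 Jun – 31 Dec 2027: 7 months at 1.4% → £4,112,000 × 1.4% × 7/12 = £33,581.3333
Total = £51,571.3333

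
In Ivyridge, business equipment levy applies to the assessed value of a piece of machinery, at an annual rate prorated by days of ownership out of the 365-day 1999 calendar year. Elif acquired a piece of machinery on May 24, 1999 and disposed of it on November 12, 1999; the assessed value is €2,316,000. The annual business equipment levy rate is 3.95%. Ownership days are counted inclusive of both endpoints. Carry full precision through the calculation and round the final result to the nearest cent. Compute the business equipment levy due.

€43,359.96

Days held (May 24 – November 12, 1999): 173 out of 365
Tax = €2,316,000 × 3.95% × 173/365 = €43,359.9616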